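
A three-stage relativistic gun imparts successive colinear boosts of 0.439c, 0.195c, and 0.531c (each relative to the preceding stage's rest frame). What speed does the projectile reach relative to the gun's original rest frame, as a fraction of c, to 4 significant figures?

Compose boost 2: (0.195 + 0.439)/(1 + 0.195×0.439) = 0.6340/1.08560 = 0.584006
Compose boost 3: (0.531 + 0.584006)/(1 + 0.531×0.584006) = 1.11501/1.31011 = 0.8511

u ≈ 0.8511c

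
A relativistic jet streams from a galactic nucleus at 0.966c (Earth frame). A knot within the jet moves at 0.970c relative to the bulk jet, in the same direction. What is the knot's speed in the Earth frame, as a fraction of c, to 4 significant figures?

u ≈ 0.9995c

Relativistic velocity addition: u = (u' + v)/(1 + u'v/c²)
= (0.970 + 0.966)/(1 + 0.970×0.966) = 1.936/1.93702 = 0.9995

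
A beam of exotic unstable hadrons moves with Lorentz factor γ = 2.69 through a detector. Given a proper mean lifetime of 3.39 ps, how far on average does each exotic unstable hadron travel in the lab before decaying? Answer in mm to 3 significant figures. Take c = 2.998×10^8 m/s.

d ≈ 2.54 mm

β = √(1 − 1/γ²) = √(1 − 1/2.69²) = 0.92833
Dilated lifetime: Δt = γτ₀ = 2.69 × 3.39 ps = 9.1191 ps
d = vΔt = 0.92833c × 9.1191 ps = 2.7831×10^8 m/s × 9.1191×10^-12 s = 2.54 mm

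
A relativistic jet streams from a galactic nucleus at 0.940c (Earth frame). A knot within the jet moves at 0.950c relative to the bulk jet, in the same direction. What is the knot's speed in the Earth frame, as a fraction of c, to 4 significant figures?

u ≈ 0.9984c

Relativistic velocity addition: u = (u' + v)/(1 + u'v/c²)
= (0.950 + 0.940)/(1 + 0.950×0.940) = 1.890/1.89300 = 0.9984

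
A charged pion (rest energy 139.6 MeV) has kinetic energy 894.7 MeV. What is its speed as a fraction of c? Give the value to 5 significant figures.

γ = 1 + K/(m₀c²) = 1 + 894.7/139.6 = 7.409026
β = √(1 − 1/γ²) = 0.99085

β ≈ 0.99085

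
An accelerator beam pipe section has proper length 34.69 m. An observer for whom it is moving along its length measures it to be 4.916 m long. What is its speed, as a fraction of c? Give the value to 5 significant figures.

γ = L₀/L = 34.69/4.916 = 7.056550
β = √(1 − 1/γ²) = 0.98991

β ≈ 0.98991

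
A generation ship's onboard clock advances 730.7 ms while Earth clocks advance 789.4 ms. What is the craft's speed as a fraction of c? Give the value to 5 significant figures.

γ = Δt/τ₀ = 789.4/730.7 = 1.080334
β = √(1 − 1/γ²) = √(1 − 1/1.080334²) = 0.37841

β ≈ 0.37841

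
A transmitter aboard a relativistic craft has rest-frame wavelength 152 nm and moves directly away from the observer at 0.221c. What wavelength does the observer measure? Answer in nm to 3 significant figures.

λ_obs ≈ 190 nm

Relativistic Doppler: λ_obs = λ_src √((1+β)/(1−β))
= 152 × √(1.2210/0.77900) = 152 × 1.2520 = 190 nm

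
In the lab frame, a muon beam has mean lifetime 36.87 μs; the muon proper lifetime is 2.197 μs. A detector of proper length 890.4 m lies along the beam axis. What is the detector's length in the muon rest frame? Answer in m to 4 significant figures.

Time dilation ⇒ γ = Δt/τ₀ = 36.87/2.197 = 16.7820
Length contraction: L = L₀/γ = 890.4/16.7820 = 53.06 m

L ≈ 53.06 m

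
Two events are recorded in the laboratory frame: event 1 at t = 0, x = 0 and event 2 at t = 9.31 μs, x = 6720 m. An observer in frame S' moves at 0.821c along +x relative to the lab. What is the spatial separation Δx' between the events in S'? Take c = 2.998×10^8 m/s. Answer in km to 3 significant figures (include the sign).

γ = 1/√(1 − 0.821²) = 1.7515
Δx' = γ(Δx − vΔt) = 1.7515 × (6720 m − 0.821×(2.998×10^8 m/s)×9.31×10^-6 s)
= 1.7515 × (4428.5 m) = 7.76 km

Δx' ≈ 7.76 km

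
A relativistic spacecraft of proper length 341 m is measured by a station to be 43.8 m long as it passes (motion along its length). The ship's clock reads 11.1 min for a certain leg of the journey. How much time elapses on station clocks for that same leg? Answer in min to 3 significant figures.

Δt ≈ 86.4 min

Length contraction ⇒ γ = L₀/L = 341/43.8 = 7.7854
Time dilation: Δt = γτ₀ = 7.7854 × 11.1 min = 86.4 min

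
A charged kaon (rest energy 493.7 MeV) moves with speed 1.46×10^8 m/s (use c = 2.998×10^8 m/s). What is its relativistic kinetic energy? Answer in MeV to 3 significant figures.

K ≈ 71.6 MeV

β = v/c = 1.46×10^8 / 2.998×10^8 = 0.48699
γ = 1/√(1 − 0.48699²) = 1.1449
K = (γ − 1)m₀c² = (1.1449 − 1) × 493.7 MeV = 0.14494 × 493.7 MeV = 71.6 MeV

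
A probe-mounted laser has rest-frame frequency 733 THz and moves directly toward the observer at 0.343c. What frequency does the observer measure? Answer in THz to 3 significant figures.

Relativistic Doppler: f_obs = f_src √((1+β)/(1−β))
= 733 × √(1.3430/0.65700) = 733 × 1.4297 = 1050 THz

f_obs ≈ 1050 THz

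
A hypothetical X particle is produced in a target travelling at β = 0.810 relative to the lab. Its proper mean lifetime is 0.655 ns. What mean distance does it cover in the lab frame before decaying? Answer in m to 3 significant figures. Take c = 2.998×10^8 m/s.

d ≈ 0.271 m

γ = 1/√(1 − 0.810²) = 1.7052
Dilated lifetime: Δt = γτ₀ = 1.7052 × 0.655 ns = 1.1169 ns
d = vΔt = 0.810c × 1.1169 ns = 2.4284×10^8 m/s × 1.1169×10^-9 s = 0.271 m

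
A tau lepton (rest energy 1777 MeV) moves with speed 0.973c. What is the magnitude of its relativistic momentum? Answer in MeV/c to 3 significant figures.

γ = 1/√(1 − 0.973²) = 4.3327
p = γβm₀c = 4.3327 × 0.973 × 1777 MeV/c = 7490 MeV/c

p ≈ 7490 MeV/c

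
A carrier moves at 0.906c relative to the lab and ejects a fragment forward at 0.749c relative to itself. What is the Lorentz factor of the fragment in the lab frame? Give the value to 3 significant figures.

u_lab = (0.749 + 0.906)/(1 + 0.749×0.906) = 1.655/1.67859 = 0.985944
γ = 1/√(1 − 0.985944²) = 5.99

γ ≈ 5.99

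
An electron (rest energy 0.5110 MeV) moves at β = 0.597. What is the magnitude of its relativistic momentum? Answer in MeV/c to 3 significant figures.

γ = 1/√(1 − 0.597²) = 1.2465
p = γβm₀c = 1.2465 × 0.597 × 0.5110 MeV/c = 0.380 MeV/c

p ≈ 0.380 MeV/c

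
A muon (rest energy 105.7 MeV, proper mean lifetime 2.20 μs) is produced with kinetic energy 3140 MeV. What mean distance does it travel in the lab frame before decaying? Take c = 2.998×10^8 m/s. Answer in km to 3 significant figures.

γ = 1 + K/(m₀c²) = 1 + 3140/105.7 = 30.707
β = √(1 − 1/γ²) = 0.99947
Dilated lifetime: γτ₀ = 30.707 × 2.20 μs = 67.555 μs
d = βc·γτ₀ = 0.99947 × (2.998×10^8 m/s) × 6.7555×10^-5 s = 20.2 km

d ≈ 20.2 km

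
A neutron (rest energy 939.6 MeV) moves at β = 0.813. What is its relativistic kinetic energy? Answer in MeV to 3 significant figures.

K ≈ 674 MeV

γ = 1/√(1 − 0.813²) = 1.7174
K = (γ − 1)m₀c² = (1.7174 − 1) × 939.6 MeV = 0.71743 × 939.6 MeV = 674 MeV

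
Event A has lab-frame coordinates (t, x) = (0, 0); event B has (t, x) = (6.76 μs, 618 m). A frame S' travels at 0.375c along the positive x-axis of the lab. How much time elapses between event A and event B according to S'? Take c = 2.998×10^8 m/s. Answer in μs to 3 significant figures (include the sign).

γ = 1/√(1 − 0.375²) = 1.0787
Δt' = γ(Δt − vΔx/c²) = 1.0787 × (6.76 μs − 0.375×618 m / (2.998×10^8 m/s))
= 1.0787 × (5.9870 μs) = 6.46 μs

Δt' ≈ 6.46 μs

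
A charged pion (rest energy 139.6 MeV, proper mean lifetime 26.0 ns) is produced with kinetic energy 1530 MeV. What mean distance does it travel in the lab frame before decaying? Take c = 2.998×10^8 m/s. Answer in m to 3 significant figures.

d ≈ 92.9 m

γ = 1 + K/(m₀c²) = 1 + 1530/139.6 = 11.960
β = √(1 − 1/γ²) = 0.99650
Dilated lifetime: γτ₀ = 11.960 × 26.0 ns = 310.96 ns
d = βc·γτ₀ = 0.99650 × (2.998×10^8 m/s) × 3.1096×10^-7 s = 92.9 m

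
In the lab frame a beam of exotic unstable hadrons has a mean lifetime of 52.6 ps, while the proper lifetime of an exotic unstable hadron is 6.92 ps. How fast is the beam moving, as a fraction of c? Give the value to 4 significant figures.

γ = Δt/τ₀ = 52.6/6.92 = 7.60116
β = √(1 − 1/γ²) = √(1 − 1/7.60116²) = 0.9913

β ≈ 0.9913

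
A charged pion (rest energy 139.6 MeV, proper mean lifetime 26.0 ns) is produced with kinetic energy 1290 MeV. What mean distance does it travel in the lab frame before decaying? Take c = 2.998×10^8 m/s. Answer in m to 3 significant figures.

γ = 1 + K/(m₀c²) = 1 + 1290/139.6 = 10.241
β = √(1 − 1/γ²) = 0.99522
Dilated lifetime: γτ₀ = 10.241 × 26.0 ns = 266.26 ns
d = βc·γτ₀ = 0.99522 × (2.998×10^8 m/s) × 2.6626×10^-7 s = 79.4 m

d ≈ 79.4 m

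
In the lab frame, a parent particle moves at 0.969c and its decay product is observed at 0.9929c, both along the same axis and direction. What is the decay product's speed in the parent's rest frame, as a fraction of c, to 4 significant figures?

Inverse velocity addition: u' = (u − v)/(1 − uv/c²)
= (0.9929 − 0.969)/(1 − 0.9929×0.969) = 0.02390/0.0378799 = 0.6309

u' ≈ 0.6309c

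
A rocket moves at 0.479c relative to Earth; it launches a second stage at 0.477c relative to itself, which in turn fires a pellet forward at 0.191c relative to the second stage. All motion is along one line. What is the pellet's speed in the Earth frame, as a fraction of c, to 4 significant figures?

Compose boost 2: (0.477 + 0.479)/(1 + 0.477×0.479) = 0.9560/1.22848 = 0.778196
Compose boost 3: (0.191 + 0.778196)/(1 + 0.191×0.778196) = 0.969196/1.14864 = 0.8438

u ≈ 0.8438c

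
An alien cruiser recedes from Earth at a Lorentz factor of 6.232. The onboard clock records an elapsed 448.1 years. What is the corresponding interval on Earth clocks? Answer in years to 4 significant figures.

Δt ≈ 2793 years

γ = 6.232 (given)
Time dilation: Δt = γτ₀ = 6.232 × 448.1 years = 2793 years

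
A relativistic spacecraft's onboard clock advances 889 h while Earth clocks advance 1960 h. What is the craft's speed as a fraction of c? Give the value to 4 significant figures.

γ = Δt/τ₀ = 1960/889 = 2.20472
β = √(1 − 1/γ²) = √(1 − 1/2.20472²) = 0.8912

β ≈ 0.8912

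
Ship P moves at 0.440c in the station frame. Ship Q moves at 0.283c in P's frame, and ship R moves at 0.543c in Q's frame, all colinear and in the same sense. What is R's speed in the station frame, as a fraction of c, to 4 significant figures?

u ≈ 0.8790c

Compose boost 2: (0.283 + 0.440)/(1 + 0.283×0.440) = 0.7230/1.12452 = 0.642941
Compose boost 3: (0.543 + 0.642941)/(1 + 0.543×0.642941) = 1.18594/1.34912 = 0.8790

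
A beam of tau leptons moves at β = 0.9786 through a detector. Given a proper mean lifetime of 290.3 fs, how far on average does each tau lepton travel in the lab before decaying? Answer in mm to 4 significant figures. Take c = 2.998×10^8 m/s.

γ = 1/√(1 − 0.9786²) = 4.85975
Dilated lifetime: Δt = γτ₀ = 4.85975 × 290.3 fs = 1410.79 fs
d = vΔt = 0.9786c × 1410.79 fs = 2.93384×10^8 m/s × 1.41079×10^-12 s = 0.4139 mm

d ≈ 0.4139 mm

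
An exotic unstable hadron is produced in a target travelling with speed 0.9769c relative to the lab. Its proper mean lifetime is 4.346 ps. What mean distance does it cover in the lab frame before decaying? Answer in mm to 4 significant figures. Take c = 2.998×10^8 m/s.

d ≈ 5.956 mm

γ = 1/√(1 − 0.9769²) = 4.67952
Dilated lifetime: Δt = γτ₀ = 4.67952 × 4.346 ps = 20.3372 ps
d = vΔt = 0.9769c × 20.3372 ps = 2.92875×10^8 m/s × 2.03372×10^-11 s = 5.956 mm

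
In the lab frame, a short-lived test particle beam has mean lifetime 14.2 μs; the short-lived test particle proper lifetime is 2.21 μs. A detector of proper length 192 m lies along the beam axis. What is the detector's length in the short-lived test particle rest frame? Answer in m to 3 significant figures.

Time dilation ⇒ γ = Δt/τ₀ = 14.2/2.21 = 6.4253
Length contraction: L = L₀/γ = 192/6.4253 = 29.9 m

L ≈ 29.9 m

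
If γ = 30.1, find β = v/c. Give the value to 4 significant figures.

β ≈ 0.9994

β = √(1 − 1/γ²) = √(1 − 1/30.1²) = √(0.998896) = 0.9994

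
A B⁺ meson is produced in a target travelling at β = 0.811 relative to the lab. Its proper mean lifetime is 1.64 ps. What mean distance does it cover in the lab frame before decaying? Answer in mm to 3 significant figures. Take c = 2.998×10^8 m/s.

γ = 1/√(1 − 0.811²) = 1.7093
Dilated lifetime: Δt = γτ₀ = 1.7093 × 1.64 ps = 2.8032 ps
d = vΔt = 0.811c × 2.8032 ps = 2.4314×10^8 m/s × 2.8032×10^-12 s = 0.682 mm

d ≈ 0.682 mm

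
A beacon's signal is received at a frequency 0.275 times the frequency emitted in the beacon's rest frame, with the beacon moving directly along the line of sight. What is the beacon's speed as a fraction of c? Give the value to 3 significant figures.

f_obs/f_src = √((1−β)/(1+β)) = 0.275  ⇒  (1−β)/(1+β) = 0.075625
β = |1 − D²|/(1 + D²) = |1 − 0.075625|/(1 + 0.075625) = 0.859

β ≈ 0.859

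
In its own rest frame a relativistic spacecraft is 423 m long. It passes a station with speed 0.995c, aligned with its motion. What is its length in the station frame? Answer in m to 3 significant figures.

γ = 1/√(1 − 0.995²) = 10.013
Length contraction: L = L₀/γ = 423/10.013 = 42.2 m

L ≈ 42.2 m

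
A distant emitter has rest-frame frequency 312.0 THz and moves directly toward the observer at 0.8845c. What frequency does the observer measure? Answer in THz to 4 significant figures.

Relativistic Doppler: f_obs = f_src √((1+β)/(1−β))
= 312.0 × √(1.88450/0.115500) = 312.0 × 4.03931 = 1260 THz

f_obs ≈ 1260 THz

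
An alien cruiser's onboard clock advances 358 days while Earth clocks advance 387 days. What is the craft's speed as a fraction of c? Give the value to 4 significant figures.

γ = Δt/τ₀ = 387/358 = 1.08101
β = √(1 − 1/γ²) = √(1 − 1/1.08101²) = 0.3798

β ≈ 0.3798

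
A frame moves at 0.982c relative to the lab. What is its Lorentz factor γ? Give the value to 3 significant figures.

γ = 1/√(1 − β²) = 1/√(1 − 0.982²) = 1/√(0.035676) = 5.29

γ ≈ 5.29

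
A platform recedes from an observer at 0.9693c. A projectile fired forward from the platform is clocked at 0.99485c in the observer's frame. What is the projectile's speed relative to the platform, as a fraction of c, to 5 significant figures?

u' ≈ 0.71585c

Inverse velocity addition: u' = (u − v)/(1 − uv/c²)
= (0.99485 − 0.9693)/(1 − 0.99485×0.9693) = 0.025550/0.03569189 = 0.71585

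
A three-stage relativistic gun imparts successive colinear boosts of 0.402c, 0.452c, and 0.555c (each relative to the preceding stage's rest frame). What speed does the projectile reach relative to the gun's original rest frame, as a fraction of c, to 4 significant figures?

u ≈ 0.9119c

Compose boost 2: (0.452 + 0.402)/(1 + 0.452×0.402) = 0.8540/1.18170 = 0.722685
Compose boost 3: (0.555 + 0.722685)/(1 + 0.555×0.722685) = 1.27769/1.40109 = 0.9119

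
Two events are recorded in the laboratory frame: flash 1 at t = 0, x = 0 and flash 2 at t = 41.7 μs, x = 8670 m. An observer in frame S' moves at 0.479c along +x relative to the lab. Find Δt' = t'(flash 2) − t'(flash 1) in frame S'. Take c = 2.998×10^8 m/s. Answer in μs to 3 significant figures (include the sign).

γ = 1/√(1 − 0.479²) = 1.1392
Δt' = γ(Δt − vΔx/c²) = 1.1392 × (41.7 μs − 0.479×8670 m / (2.998×10^8 m/s))
= 1.1392 × (27.848 μs) = 31.7 μs

Δt' ≈ 31.7 μs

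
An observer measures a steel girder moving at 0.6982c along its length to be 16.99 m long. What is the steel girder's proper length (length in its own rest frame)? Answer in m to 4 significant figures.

γ = 1/√(1 − 0.6982²) = 1.39684
L₀ = γL = 1.39684 × 16.99 = 23.73 m

L₀ ≈ 23.73 m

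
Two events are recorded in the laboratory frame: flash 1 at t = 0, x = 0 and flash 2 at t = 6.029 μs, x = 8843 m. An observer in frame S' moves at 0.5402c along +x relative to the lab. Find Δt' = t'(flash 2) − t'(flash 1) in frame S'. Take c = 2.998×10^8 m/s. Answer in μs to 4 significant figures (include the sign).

γ = 1/√(1 − 0.5402²) = 1.18830
Δt' = γ(Δt − vΔx/c²) = 1.18830 × (6.029 μs − 0.5402×8843 m / (2.998×10^8 m/s))
= 1.18830 × (-9.90492 μs) = -11.77 μs

Δt' ≈ -11.77 μs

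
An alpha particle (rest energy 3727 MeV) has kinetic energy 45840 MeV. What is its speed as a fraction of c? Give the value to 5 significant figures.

β ≈ 0.99717

γ = 1 + K/(m₀c²) = 1 + 45840/3727 = 13.29944
β = √(1 − 1/γ²) = 0.99717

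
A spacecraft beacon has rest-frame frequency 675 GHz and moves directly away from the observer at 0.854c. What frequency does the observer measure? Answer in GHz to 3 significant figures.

f_obs ≈ 189 GHz

Relativistic Doppler: f_obs = f_src √((1−β)/(1+β))
= 675 × √(0.14600/1.8540) = 675 × 0.28062 = 189 GHz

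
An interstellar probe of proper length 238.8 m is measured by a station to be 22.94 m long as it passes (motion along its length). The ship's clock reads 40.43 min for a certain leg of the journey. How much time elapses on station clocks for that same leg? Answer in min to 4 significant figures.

Length contraction ⇒ γ = L₀/L = 238.8/22.94 = 10.4098
Time dilation: Δt = γτ₀ = 10.4098 × 40.43 min = 420.9 min

Δt ≈ 420.9 min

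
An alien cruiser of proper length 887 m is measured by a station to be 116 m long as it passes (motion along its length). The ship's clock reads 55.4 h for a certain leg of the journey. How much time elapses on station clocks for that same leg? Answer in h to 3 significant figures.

Length contraction ⇒ γ = L₀/L = 887/116 = 7.6466
Time dilation: Δt = γτ₀ = 7.6466 × 55.4 h = 424 h

Δt ≈ 424 h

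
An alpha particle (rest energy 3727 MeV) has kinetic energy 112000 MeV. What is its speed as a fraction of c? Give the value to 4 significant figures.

β ≈ 0.9995

γ = 1 + K/(m₀c²) = 1 + 112000/3727 = 31.0510
β = √(1 − 1/γ²) = 0.9995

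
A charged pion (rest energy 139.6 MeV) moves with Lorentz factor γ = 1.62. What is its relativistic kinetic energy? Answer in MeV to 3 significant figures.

K ≈ 86.6 MeV

γ = 1.62 (given)
K = (γ − 1)m₀c² = (1.62 − 1) × 139.6 MeV = 0.62000 × 139.6 MeV = 86.6 MeV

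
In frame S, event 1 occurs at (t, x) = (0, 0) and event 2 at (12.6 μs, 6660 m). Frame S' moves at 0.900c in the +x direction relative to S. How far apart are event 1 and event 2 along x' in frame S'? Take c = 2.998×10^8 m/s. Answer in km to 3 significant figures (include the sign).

γ = 1/√(1 − 0.900²) = 2.2942
Δx' = γ(Δx − vΔt) = 2.2942 × (6660 m − 0.900×(2.998×10^8 m/s)×12.6×10^-6 s)
= 2.2942 × (3260.3 m) = 7.48 km

Δx' ≈ 7.48 km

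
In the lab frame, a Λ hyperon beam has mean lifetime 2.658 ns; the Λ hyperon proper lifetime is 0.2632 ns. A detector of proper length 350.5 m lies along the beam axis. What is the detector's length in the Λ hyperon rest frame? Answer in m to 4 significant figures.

L ≈ 34.71 m

Time dilation ⇒ γ = Δt/τ₀ = 2.658/0.2632 = 10.0988
Length contraction: L = L₀/γ = 350.5/10.0988 = 34.71 m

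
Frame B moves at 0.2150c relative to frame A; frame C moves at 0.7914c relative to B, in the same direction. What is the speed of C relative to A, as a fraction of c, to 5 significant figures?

Compose boost 2: (0.7914 + 0.2150)/(1 + 0.7914×0.2150) = 1.0064/1.170151 = 0.86006

u ≈ 0.86006c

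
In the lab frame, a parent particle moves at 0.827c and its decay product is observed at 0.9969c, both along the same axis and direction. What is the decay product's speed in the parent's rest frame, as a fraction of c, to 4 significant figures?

Inverse velocity addition: u' = (u − v)/(1 − uv/c²)
= (0.9969 − 0.827)/(1 − 0.9969×0.827) = 0.1699/0.175564 = 0.9677

u' ≈ 0.9677c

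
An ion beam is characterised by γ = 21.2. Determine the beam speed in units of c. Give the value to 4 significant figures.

β ≈ 0.9989

β = √(1 − 1/γ²) = √(1 − 1/21.2²) = √(0.997775) = 0.9989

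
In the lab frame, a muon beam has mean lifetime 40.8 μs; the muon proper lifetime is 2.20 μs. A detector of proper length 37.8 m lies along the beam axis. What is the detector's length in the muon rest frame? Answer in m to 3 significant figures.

Time dilation ⇒ γ = Δt/τ₀ = 40.8/2.20 = 18.545
Length contraction: L = L₀/γ = 37.8/18.545 = 2.04 m

L ≈ 2.04 m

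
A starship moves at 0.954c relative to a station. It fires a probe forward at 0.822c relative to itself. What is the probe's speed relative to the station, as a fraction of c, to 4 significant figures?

Relativistic velocity addition: u = (u' + v)/(1 + u'v/c²)
= (0.822 + 0.954)/(1 + 0.822×0.954) = 1.776/1.78419 = 0.9954

u ≈ 0.9954c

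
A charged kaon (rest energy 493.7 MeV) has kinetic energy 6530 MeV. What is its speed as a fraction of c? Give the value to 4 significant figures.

β ≈ 0.9975

γ = 1 + K/(m₀c²) = 1 + 6530/493.7 = 14.2267
β = √(1 − 1/γ²) = 0.9975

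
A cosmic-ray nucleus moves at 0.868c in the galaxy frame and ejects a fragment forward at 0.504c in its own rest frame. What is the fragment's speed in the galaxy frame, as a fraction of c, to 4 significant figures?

u ≈ 0.9545c

Compose boost 2: (0.504 + 0.868)/(1 + 0.504×0.868) = 1.372/1.43747 = 0.9545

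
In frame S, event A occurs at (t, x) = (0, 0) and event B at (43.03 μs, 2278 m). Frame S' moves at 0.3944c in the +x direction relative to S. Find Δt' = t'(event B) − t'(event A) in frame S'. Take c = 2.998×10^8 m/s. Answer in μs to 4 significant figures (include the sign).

Δt' ≈ 43.56 μs

γ = 1/√(1 − 0.3944²) = 1.08821
Δt' = γ(Δt − vΔx/c²) = 1.08821 × (43.03 μs − 0.3944×2278 m / (2.998×10^8 m/s))
= 1.08821 × (40.0332 μs) = 43.56 μs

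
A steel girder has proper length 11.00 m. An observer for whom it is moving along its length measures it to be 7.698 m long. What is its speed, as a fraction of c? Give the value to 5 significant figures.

β ≈ 0.71432

γ = L₀/L = 11.00/7.698 = 1.428943
β = √(1 − 1/γ²) = 0.71432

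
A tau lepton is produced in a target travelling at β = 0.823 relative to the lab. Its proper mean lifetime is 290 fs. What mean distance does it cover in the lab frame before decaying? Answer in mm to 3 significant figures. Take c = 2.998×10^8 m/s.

γ = 1/√(1 − 0.823²) = 1.7604
Dilated lifetime: Δt = γτ₀ = 1.7604 × 290 fs = 510.53 fs
d = vΔt = 0.823c × 510.53 fs = 2.4674×10^8 m/s × 5.1053×10^-13 s = 0.126 mm

d ≈ 0.126 mm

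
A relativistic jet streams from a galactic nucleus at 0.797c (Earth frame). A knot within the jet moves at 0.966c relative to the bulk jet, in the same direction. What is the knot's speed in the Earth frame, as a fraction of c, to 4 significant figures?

Relativistic velocity addition: u = (u' + v)/(1 + u'v/c²)
= (0.966 + 0.797)/(1 + 0.966×0.797) = 1.763/1.76990 = 0.9961

u ≈ 0.9961c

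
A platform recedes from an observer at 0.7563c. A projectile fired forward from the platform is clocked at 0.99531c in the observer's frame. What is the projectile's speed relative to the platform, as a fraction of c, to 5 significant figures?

u' ≈ 0.96668c

Inverse velocity addition: u' = (u − v)/(1 − uv/c²)
= (0.99531 − 0.7563)/(1 − 0.99531×0.7563) = 0.23901/0.2472470 = 0.96668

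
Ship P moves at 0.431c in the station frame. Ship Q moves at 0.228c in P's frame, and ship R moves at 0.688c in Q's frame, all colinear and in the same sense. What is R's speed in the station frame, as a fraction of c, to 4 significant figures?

Compose boost 2: (0.228 + 0.431)/(1 + 0.228×0.431) = 0.6590/1.09827 = 0.600036
Compose boost 3: (0.688 + 0.600036)/(1 + 0.688×0.600036) = 1.28804/1.41282 = 0.9117

u ≈ 0.9117c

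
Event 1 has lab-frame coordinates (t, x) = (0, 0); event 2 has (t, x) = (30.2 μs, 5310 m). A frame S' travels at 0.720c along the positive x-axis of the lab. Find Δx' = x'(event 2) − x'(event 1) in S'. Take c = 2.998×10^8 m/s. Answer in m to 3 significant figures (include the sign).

Δx' ≈ -1740 m

γ = 1/√(1 − 0.720²) = 1.4410
Δx' = γ(Δx − vΔt) = 1.4410 × (5310 m − 0.720×(2.998×10^8 m/s)×30.2×10^-6 s)
= 1.4410 × (-1208.9 m) = -1740 m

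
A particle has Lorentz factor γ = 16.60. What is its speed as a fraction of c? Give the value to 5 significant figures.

β = √(1 − 1/γ²) = √(1 − 1/16.60²) = √(0.9963710) = 0.99818

β ≈ 0.99818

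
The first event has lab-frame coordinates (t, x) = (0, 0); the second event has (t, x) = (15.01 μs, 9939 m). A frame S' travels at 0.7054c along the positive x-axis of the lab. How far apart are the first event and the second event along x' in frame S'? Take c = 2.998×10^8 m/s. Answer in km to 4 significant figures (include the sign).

γ = 1/√(1 − 0.7054²) = 1.41082
Δx' = γ(Δx − vΔt) = 1.41082 × (9939 m − 0.7054×(2.998×10^8 m/s)×15.01×10^-6 s)
= 1.41082 × (6764.70 m) = 9.544 km

Δx' ≈ 9.544 km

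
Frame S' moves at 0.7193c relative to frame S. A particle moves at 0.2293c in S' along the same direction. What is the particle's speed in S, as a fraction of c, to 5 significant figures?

Relativistic velocity addition: u = (u' + v)/(1 + u'v/c²)
= (0.2293 + 0.7193)/(1 + 0.2293×0.7193) = 0.94860/1.164935 = 0.81429

u ≈ 0.81429c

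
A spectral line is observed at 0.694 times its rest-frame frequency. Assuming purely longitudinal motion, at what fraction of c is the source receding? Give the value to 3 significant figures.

β ≈ 0.350

f_obs/f_src = √((1−β)/(1+β)) = 0.694  ⇒  (1−β)/(1+β) = 0.48164
β = |1 − D²|/(1 + D²) = |1 − 0.48164|/(1 + 0.48164) = 0.350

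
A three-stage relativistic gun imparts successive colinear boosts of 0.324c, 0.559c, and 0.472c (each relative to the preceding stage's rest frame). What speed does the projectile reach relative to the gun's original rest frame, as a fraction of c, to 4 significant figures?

u ≈ 0.9015c

Compose boost 2: (0.559 + 0.324)/(1 + 0.559×0.324) = 0.8830/1.18112 = 0.747598
Compose boost 3: (0.472 + 0.747598)/(1 + 0.472×0.747598) = 1.21960/1.35287 = 0.9015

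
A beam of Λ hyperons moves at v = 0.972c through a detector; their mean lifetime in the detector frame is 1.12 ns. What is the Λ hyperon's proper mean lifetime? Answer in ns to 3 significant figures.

τ₀ ≈ 0.263 ns

γ = 1/√(1 − 0.972²) = 4.2557
Proper time: τ₀ = Δt/γ = 1.12/4.2557 = 0.263 ns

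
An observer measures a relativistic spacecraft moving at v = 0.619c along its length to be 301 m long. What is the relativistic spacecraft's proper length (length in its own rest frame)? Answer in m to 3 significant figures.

γ = 1/√(1 − 0.619²) = 1.2733
L₀ = γL = 1.2733 × 301 = 383 m

L₀ ≈ 383 m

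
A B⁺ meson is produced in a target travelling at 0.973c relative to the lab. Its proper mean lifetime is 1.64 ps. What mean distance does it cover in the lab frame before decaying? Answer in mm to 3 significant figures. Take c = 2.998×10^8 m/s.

γ = 1/√(1 − 0.973²) = 4.3327
Dilated lifetime: Δt = γτ₀ = 4.3327 × 1.64 ps = 7.1056 ps
d = vΔt = 0.973c × 7.1056 ps = 2.9171×10^8 m/s × 7.1056×10^-12 s = 2.07 mm

d ≈ 2.07 mm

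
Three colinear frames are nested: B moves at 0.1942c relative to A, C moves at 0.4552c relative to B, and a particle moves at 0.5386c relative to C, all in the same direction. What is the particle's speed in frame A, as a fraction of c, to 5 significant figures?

u ≈ 0.85916c

Compose boost 2: (0.4552 + 0.1942)/(1 + 0.4552×0.1942) = 0.64940/1.088400 = 0.5966557
Compose boost 3: (0.5386 + 0.5966557)/(1 + 0.5386×0.5966557) = 1.135256/1.321359 = 0.85916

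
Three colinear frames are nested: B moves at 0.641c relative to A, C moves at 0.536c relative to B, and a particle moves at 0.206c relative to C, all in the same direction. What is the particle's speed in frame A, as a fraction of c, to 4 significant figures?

Compose boost 2: (0.536 + 0.641)/(1 + 0.536×0.641) = 1.177/1.34358 = 0.876020
Compose boost 3: (0.206 + 0.876020)/(1 + 0.206×0.876020) = 1.08202/1.18046 = 0.9166

u ≈ 0.9166c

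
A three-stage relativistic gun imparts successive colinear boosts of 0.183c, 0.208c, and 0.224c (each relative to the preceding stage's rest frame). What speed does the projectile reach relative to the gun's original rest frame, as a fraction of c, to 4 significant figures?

Compose boost 2: (0.208 + 0.183)/(1 + 0.208×0.183) = 0.3910/1.03806 = 0.376663
Compose boost 3: (0.224 + 0.376663)/(1 + 0.224×0.376663) = 0.600663/1.08437 = 0.5539

u ≈ 0.5539c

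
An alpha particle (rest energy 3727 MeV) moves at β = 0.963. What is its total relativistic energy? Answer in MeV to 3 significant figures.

E ≈ 13800 MeV

γ = 1/√(1 − 0.963²) = 3.7106
E = γm₀c² = 3.7106 × 3727 MeV = 13800 MeV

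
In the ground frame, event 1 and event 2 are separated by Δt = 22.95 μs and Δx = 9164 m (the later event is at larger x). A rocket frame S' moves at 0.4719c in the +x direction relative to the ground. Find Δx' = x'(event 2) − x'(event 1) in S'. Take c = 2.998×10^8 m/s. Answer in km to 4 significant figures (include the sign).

γ = 1/√(1 − 0.4719²) = 1.13423
Δx' = γ(Δx − vΔt) = 1.13423 × (9164 m − 0.4719×(2.998×10^8 m/s)×22.95×10^-6 s)
= 1.13423 × (5917.13 m) = 6.711 km

Δx' ≈ 6.711 km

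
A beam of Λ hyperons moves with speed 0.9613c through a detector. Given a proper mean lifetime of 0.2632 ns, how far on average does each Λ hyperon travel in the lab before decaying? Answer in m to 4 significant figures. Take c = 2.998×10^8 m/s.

γ = 1/√(1 − 0.9613²) = 3.62971
Dilated lifetime: Δt = γτ₀ = 3.62971 × 0.2632 ns = 0.955341 ns
d = vΔt = 0.9613c × 0.955341 ns = 2.88198×10^8 m/s × 9.55341×10^-10 s = 0.2753 m

d ≈ 0.2753 m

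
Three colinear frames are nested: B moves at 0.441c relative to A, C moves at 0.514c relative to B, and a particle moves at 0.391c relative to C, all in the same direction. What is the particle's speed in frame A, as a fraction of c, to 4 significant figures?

Compose boost 2: (0.514 + 0.441)/(1 + 0.514×0.441) = 0.9550/1.22667 = 0.778528
Compose boost 3: (0.391 + 0.778528)/(1 + 0.391×0.778528) = 1.16953/1.30440 = 0.8966

u ≈ 0.8966c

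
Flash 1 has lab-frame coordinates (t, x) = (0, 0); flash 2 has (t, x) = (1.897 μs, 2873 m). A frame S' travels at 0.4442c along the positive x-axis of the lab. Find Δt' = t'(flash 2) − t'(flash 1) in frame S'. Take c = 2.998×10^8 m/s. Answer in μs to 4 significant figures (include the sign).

γ = 1/√(1 − 0.4442²) = 1.11616
Δt' = γ(Δt − vΔx/c²) = 1.11616 × (1.897 μs − 0.4442×2873 m / (2.998×10^8 m/s))
= 1.11616 × (-2.35979 μs) = -2.634 μs

Δt' ≈ -2.634 μs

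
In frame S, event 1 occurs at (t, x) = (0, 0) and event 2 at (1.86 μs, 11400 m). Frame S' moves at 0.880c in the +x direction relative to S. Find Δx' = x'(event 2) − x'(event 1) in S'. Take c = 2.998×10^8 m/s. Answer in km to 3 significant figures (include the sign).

Δx' ≈ 23.0 km

γ = 1/√(1 − 0.880²) = 2.1054
Δx' = γ(Δx − vΔt) = 2.1054 × (11400 m − 0.880×(2.998×10^8 m/s)×1.86×10^-6 s)
= 2.1054 × (10909 m) = 23.0 km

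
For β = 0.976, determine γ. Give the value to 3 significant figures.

γ = 1/√(1 − β²) = 1/√(1 − 0.976²) = 1/√(0.047424) = 4.59

γ ≈ 4.59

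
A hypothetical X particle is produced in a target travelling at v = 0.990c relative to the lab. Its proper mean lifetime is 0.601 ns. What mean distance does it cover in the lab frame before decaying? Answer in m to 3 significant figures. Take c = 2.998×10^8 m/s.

d ≈ 1.26 m

γ = 1/√(1 − 0.990²) = 7.0888
Dilated lifetime: Δt = γτ₀ = 7.0888 × 0.601 ns = 4.2604 ns
d = vΔt = 0.990c × 4.2604 ns = 2.9680×10^8 m/s × 4.2604×10^-9 s = 1.26 m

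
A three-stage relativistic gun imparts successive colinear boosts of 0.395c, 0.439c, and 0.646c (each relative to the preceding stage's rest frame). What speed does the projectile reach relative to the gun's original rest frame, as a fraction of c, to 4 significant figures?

Compose boost 2: (0.439 + 0.395)/(1 + 0.439×0.395) = 0.8340/1.17341 = 0.710752
Compose boost 3: (0.646 + 0.710752)/(1 + 0.646×0.710752) = 1.35675/1.45915 = 0.9298

u ≈ 0.9298c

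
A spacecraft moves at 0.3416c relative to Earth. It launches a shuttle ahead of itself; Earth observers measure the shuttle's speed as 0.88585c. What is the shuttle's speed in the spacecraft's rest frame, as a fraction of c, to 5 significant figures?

u' ≈ 0.78041c

Inverse velocity addition: u' = (u − v)/(1 − uv/c²)
= (0.88585 − 0.3416)/(1 − 0.88585×0.3416) = 0.54425/0.6973936 = 0.78041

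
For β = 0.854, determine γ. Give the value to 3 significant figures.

γ ≈ 1.92

γ = 1/√(1 − β²) = 1/√(1 − 0.854²) = 1/√(0.27068) = 1.92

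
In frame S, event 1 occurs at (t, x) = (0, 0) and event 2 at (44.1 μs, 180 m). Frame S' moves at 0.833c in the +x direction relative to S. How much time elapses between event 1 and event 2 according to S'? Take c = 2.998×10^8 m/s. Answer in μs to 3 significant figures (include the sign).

γ = 1/√(1 − 0.833²) = 1.8074
Δt' = γ(Δt − vΔx/c²) = 1.8074 × (44.1 μs − 0.833×180 m / (2.998×10^8 m/s))
= 1.8074 × (43.600 μs) = 78.8 μs

Δt' ≈ 78.8 μs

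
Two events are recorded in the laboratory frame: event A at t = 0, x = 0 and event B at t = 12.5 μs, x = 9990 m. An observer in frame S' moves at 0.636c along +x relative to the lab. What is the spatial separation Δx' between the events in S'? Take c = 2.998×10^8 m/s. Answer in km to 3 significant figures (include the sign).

γ = 1/√(1 − 0.636²) = 1.2959
Δx' = γ(Δx − vΔt) = 1.2959 × (9990 m − 0.636×(2.998×10^8 m/s)×12.5×10^-6 s)
= 1.2959 × (7606.6 m) = 9.86 km

Δx' ≈ 9.86 km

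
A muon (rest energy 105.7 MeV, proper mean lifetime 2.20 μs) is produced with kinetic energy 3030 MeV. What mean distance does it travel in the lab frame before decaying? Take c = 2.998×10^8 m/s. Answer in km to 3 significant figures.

d ≈ 19.6 km

γ = 1 + K/(m₀c²) = 1 + 3030/105.7 = 29.666
β = √(1 − 1/γ²) = 0.99943
Dilated lifetime: γτ₀ = 29.666 × 2.20 μs = 65.265 μs
d = βc·γτ₀ = 0.99943 × (2.998×10^8 m/s) × 6.5265×10^-5 s = 19.6 km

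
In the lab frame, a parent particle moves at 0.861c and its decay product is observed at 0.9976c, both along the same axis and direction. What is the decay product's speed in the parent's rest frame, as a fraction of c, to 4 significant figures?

u' ≈ 0.9683c

Inverse velocity addition: u' = (u − v)/(1 − uv/c²)
= (0.9976 − 0.861)/(1 − 0.9976×0.861) = 0.1366/0.141066 = 0.9683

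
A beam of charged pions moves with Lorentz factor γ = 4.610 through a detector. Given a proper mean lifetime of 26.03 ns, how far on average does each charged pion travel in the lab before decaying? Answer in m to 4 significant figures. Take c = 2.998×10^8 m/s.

β = √(1 − 1/γ²) = √(1 − 1/4.610²) = 0.976189
Dilated lifetime: Δt = γτ₀ = 4.610 × 26.03 ns = 119.998 ns
d = vΔt = 0.976189c × 119.998 ns = 2.92662×10^8 m/s × 1.19998×10^-7 s = 35.12 m

d ≈ 35.12 m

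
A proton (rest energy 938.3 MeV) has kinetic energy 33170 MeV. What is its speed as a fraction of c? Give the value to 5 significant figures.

γ = 1 + K/(m₀c²) = 1 + 33170/938.3 = 36.35117
β = √(1 − 1/γ²) = 0.99962

β ≈ 0.99962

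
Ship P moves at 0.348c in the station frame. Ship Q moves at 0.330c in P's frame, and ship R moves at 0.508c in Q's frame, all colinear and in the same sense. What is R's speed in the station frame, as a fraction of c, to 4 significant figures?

u ≈ 0.8527c

Compose boost 2: (0.330 + 0.348)/(1 + 0.330×0.348) = 0.6780/1.11484 = 0.608159
Compose boost 3: (0.508 + 0.608159)/(1 + 0.508×0.608159) = 1.11616/1.30894 = 0.8527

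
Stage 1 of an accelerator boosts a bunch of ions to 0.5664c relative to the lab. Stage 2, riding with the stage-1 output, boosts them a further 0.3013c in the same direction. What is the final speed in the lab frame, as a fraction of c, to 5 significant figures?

Compose boost 2: (0.3013 + 0.5664)/(1 + 0.3013×0.5664) = 0.86770/1.170656 = 0.74121

u ≈ 0.74121c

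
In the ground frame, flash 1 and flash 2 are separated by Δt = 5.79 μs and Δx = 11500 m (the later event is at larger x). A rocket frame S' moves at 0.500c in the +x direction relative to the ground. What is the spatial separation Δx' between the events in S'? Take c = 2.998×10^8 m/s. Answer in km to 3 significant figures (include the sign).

γ = 1/√(1 − 0.500²) = 1.1547
Δx' = γ(Δx − vΔt) = 1.1547 × (11500 m − 0.500×(2.998×10^8 m/s)×5.79×10^-6 s)
= 1.1547 × (10632 m) = 12.3 km

Δx' ≈ 12.3 km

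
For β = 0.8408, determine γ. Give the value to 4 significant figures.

γ ≈ 1.847

γ = 1/√(1 − β²) = 1/√(1 − 0.8408²) = 1/√(0.293055) = 1.847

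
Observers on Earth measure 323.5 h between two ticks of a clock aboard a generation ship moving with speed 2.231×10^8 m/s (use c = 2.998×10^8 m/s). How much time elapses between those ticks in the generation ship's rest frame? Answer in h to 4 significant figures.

τ₀ ≈ 216.1 h

β = v/c = 2.231×10^8 / 2.998×10^8 = 0.744163
γ = 1/√(1 − 0.744163²) = 1.49701
Proper time: τ₀ = Δt/γ = 323.5/1.49701 = 216.1 h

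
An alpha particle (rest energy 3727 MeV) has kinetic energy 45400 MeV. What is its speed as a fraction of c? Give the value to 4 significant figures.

γ = 1 + K/(m₀c²) = 1 + 45400/3727 = 13.1814
β = √(1 − 1/γ²) = 0.9971

β ≈ 0.9971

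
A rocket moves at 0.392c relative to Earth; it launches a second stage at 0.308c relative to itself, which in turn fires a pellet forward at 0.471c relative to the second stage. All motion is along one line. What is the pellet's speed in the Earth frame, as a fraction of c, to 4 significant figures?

Compose boost 2: (0.308 + 0.392)/(1 + 0.308×0.392) = 0.7000/1.12074 = 0.624590
Compose boost 3: (0.471 + 0.624590)/(1 + 0.471×0.624590) = 1.09559/1.29418 = 0.8466

u ≈ 0.8466c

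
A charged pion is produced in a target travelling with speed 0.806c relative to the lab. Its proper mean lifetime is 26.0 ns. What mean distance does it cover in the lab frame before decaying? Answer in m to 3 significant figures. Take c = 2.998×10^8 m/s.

d ≈ 10.6 m

γ = 1/√(1 − 0.806²) = 1.6894
Dilated lifetime: Δt = γτ₀ = 1.6894 × 26.0 ns = 43.925 ns
d = vΔt = 0.806c × 43.925 ns = 2.4164×10^8 m/s × 4.3925×10^-8 s = 10.6 m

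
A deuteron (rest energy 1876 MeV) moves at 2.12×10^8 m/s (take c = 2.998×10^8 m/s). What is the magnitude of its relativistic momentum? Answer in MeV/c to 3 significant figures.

β = v/c = 2.12×10^8 / 2.998×10^8 = 0.70714
γ = 1/√(1 − 0.70714²) = 1.4143
p = γβm₀c = 1.4143 × 0.70714 × 1876 MeV/c = 1880 MeV/c

p ≈ 1880 MeV/c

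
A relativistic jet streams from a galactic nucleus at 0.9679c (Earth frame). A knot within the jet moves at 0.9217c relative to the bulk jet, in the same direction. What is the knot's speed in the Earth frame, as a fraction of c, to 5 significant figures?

Relativistic velocity addition: u = (u' + v)/(1 + u'v/c²)
= (0.9217 + 0.9679)/(1 + 0.9217×0.9679) = 1.8896/1.892113 = 0.99867

u ≈ 0.99867c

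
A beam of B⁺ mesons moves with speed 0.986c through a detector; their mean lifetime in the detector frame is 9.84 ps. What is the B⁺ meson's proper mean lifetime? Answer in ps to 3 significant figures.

τ₀ ≈ 1.64 ps

γ = 1/√(1 − 0.986²) = 5.9972
Proper time: τ₀ = Δt/γ = 9.84/5.9972 = 1.64 ps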